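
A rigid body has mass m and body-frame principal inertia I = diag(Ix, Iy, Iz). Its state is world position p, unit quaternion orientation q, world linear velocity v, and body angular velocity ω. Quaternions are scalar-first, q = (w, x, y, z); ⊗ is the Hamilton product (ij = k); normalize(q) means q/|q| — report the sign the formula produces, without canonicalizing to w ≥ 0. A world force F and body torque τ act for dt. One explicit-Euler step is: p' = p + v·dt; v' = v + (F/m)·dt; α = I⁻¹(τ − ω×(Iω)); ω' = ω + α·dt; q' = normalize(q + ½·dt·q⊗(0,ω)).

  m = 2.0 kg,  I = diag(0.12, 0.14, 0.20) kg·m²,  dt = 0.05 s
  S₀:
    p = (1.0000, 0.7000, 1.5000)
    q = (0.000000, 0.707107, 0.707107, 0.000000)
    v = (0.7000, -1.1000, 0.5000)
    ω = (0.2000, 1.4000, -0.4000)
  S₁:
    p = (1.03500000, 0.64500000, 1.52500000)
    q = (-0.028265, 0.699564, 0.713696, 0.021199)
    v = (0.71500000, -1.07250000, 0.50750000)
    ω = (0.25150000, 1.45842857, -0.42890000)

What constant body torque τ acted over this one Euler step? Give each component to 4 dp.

ω₁ − ω₀ = (0.05150000, 0.05842857, -0.02890000)
ω₀×(Iω₀) = (-0.0336, 0.0064, 0.0056)
applied torque τ = (0.0900, 0.1700, -0.1100)

τ = (0.0900, 0.1700, -0.1100)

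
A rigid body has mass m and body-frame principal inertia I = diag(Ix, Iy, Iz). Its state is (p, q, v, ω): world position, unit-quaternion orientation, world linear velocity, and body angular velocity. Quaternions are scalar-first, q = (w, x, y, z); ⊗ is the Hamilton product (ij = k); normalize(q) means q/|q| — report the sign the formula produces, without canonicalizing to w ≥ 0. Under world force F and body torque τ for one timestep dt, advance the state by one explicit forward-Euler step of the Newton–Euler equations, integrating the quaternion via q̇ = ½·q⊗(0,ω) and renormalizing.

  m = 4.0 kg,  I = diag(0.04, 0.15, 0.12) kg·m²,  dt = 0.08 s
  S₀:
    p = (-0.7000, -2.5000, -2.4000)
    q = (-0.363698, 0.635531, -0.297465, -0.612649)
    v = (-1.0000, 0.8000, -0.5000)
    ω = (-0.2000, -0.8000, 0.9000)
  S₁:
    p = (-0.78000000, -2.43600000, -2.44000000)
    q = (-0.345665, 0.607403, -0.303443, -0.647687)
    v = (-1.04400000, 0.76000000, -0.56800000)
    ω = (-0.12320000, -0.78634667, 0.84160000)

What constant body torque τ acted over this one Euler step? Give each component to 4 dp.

τ = (0.0600, 0.0400, -0.0700)

Δω = ω₁−ω₀ = (0.07680000, 0.01365333, -0.05840000)
gyro term ω₀×Iω₀ = (0.0216, 0.0144, 0.0176)
I·α + gyro = (0.0600, 0.0400, -0.0700)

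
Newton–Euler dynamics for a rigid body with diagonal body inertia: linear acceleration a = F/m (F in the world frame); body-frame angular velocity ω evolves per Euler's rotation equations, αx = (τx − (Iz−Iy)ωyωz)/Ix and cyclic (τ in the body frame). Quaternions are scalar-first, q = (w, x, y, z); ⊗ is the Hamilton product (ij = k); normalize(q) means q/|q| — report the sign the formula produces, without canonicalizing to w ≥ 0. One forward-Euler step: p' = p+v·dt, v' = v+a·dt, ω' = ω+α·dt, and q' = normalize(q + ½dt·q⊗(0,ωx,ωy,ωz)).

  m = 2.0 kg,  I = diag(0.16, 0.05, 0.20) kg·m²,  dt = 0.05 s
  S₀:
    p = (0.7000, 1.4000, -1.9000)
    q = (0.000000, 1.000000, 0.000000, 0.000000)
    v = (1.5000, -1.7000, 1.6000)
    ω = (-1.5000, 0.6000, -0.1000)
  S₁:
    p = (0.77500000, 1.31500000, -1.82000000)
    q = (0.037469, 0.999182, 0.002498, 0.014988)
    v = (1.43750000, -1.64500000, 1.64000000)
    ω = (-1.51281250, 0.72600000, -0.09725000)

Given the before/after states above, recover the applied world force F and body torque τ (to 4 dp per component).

F = (-2.5000, 2.2000, 1.6000)
τ = (-0.0500, 0.1200, 0.1100)

Δω = ω₁−ω₀ = (-0.01281250, 0.12600000, 0.00275000)
ω₀×(Iω₀) = (-0.0090, -0.0060, 0.0990)
τ = I·(Δω/dt) + ω₀×(Iω₀) = (-0.0500, 0.1200, 0.1100)
v₁ − v₀ = (-0.06250000, 0.05500000, 0.04000000)
F = m·Δv/dt = (-2.5000, 2.2000, 1.6000)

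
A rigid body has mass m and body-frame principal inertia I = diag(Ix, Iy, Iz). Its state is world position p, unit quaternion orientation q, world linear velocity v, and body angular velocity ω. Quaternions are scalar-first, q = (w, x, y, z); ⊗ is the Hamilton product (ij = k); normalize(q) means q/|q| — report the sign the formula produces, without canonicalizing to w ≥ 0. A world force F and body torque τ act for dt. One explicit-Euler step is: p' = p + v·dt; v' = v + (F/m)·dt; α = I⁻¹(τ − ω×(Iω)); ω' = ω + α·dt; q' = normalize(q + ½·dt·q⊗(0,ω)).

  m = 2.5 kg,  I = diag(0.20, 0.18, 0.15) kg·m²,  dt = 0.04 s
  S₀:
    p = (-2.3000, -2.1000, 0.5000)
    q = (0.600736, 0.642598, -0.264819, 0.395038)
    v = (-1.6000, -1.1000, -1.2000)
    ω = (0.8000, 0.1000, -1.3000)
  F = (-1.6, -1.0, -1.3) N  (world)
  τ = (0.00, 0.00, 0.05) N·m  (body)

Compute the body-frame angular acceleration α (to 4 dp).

ω×(Iω) gyroscopic = (0.0039, -0.0520, -0.0016)
α = I⁻¹(τ − ω×Iω) = (-0.0195, 0.2889, 0.3440)

α = (-0.0195, 0.2889, 0.3440)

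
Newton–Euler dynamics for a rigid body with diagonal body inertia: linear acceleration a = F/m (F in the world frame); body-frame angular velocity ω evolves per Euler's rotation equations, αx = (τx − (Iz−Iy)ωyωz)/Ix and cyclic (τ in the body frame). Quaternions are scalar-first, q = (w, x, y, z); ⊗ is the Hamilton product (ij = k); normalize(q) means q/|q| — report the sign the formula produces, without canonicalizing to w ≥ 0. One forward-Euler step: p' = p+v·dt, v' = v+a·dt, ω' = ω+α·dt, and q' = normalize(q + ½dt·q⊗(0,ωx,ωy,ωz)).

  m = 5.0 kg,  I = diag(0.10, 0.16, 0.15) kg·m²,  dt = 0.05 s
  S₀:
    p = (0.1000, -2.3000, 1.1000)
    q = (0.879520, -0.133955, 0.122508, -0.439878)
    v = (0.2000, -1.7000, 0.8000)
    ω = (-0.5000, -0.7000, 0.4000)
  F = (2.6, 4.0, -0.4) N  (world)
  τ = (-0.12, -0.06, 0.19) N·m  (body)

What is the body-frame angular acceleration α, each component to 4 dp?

α = (-1.2280, -0.4375, 1.1267)

ω×(Iω) gyroscopic = (0.0028, 0.0100, 0.0210)
angular accel α = (-1.2280, -0.4375, 1.1267)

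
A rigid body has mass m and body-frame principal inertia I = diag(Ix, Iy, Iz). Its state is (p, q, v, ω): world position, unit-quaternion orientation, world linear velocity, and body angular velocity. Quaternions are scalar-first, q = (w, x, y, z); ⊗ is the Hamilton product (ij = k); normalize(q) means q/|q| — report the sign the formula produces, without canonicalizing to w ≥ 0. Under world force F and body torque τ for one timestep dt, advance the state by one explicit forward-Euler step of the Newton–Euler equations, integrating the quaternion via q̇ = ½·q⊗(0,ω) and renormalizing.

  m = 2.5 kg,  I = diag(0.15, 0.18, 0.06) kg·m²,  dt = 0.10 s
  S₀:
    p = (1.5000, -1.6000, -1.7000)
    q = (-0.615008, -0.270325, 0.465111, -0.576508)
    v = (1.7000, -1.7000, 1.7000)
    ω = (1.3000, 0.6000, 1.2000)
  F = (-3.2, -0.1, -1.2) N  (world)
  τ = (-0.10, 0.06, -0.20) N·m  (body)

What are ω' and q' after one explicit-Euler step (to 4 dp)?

ω' = (1.2909, 0.5553, 0.8277)
q' = (-0.5743, -0.2639, 0.4236, -0.6489)

precession coupling ω×(Iω) = (-0.0864, 0.1404, 0.0234)
(τ − ω×Iω)/I = (-0.0907, -0.4467, -3.7233)
ω' = ω + α·dt = (1.2909, 0.5553, 0.8277)
q⊗(0,ω) = (0.7641655, 0.1045276, -0.7940752, -1.5048489)
q' = normalize(q + ½dt·q⊗(0,ω)) = (-0.5743, -0.2639, 0.4236, -0.6489)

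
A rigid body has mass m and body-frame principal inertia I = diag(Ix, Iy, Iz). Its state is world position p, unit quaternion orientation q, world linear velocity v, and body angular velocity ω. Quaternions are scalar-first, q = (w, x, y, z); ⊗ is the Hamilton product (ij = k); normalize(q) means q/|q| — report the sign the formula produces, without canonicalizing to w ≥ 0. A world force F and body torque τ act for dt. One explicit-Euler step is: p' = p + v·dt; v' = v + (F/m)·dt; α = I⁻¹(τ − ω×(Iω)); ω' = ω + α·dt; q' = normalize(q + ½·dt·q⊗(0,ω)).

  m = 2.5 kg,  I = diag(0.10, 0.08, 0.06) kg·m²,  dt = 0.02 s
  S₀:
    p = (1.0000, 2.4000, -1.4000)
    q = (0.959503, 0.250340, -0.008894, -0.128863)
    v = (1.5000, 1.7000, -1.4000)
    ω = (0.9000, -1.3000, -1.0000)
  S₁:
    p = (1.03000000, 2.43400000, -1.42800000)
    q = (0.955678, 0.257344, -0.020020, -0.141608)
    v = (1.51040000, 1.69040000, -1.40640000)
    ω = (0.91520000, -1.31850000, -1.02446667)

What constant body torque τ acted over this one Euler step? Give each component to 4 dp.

rate change Δω = (0.01520000, -0.01850000, -0.02446667)
gyro term ω₀×Iω₀ = (-0.0260, -0.0360, 0.0234)
I·α + gyro = (0.0500, -0.1100, -0.0500)

τ = (0.0500, -0.1100, -0.0500)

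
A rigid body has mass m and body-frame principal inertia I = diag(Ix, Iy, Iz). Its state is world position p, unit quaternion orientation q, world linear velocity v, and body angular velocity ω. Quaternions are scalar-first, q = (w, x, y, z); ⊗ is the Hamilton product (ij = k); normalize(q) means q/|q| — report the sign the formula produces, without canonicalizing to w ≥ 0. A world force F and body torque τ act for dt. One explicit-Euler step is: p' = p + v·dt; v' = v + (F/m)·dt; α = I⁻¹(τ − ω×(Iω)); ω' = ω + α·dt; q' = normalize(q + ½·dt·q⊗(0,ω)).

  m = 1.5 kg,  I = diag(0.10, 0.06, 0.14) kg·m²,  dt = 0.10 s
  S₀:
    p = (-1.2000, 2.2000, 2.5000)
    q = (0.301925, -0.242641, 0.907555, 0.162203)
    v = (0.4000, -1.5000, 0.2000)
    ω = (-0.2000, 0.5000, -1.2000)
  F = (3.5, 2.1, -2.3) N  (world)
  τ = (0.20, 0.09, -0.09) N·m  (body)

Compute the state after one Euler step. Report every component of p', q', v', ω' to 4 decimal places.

gyro term ω×Iω = (-0.0480, -0.0096, 0.0040)
α = I⁻¹(τ − ω×Iω) = (2.4800, 1.6600, -0.6714)
new body rate ω' = (0.0480, 0.6660, -1.2671)
2q̇ = q⊗(0,ω) = (-0.3076621, -1.2305525, -0.1726473, -0.3021195)
q' = normalize(q + ½dt·q⊗(0,ω)) = (0.2859, -0.3035, 0.8970, 0.1468)
a = F/m = (2.3333, 1.4000, -1.5333)
p' = p + v·dt = (-1.1600, 2.0500, 2.5200)
new velocity v' = (0.6333, -1.3600, 0.0467)

p' = (-1.1600, 2.0500, 2.5200)
q' = (0.2859, -0.3035, 0.8970, 0.1468)
v' = (0.6333, -1.3600, 0.0467)
ω' = (0.0480, 0.6660, -1.2671)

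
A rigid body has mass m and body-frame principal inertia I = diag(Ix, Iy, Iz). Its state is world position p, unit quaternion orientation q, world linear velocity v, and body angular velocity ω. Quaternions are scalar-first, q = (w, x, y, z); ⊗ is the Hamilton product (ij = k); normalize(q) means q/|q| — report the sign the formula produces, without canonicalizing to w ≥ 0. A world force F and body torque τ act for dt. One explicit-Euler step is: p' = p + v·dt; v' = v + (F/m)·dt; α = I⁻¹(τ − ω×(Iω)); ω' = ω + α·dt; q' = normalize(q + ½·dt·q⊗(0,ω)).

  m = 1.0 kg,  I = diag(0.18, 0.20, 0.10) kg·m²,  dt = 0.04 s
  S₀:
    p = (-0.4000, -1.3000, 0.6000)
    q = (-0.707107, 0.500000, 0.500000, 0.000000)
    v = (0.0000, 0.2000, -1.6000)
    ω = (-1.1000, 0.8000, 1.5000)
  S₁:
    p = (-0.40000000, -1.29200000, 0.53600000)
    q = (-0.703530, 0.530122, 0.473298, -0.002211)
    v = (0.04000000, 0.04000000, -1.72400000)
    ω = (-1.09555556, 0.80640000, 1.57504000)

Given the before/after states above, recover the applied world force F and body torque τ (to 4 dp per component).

F = (1.0000, -4.0000, -3.1000)
τ = (-0.1000, -0.1000, 0.1700)

v₁ − v₀ = (0.04000000, -0.16000000, -0.12400000)
F = m·Δv/dt = (1.0000, -4.0000, -3.1000)
ω₁ − ω₀ = (0.00444444, 0.00640000, 0.07504000)
I·α + gyro = (-0.1000, -0.1000, 0.1700)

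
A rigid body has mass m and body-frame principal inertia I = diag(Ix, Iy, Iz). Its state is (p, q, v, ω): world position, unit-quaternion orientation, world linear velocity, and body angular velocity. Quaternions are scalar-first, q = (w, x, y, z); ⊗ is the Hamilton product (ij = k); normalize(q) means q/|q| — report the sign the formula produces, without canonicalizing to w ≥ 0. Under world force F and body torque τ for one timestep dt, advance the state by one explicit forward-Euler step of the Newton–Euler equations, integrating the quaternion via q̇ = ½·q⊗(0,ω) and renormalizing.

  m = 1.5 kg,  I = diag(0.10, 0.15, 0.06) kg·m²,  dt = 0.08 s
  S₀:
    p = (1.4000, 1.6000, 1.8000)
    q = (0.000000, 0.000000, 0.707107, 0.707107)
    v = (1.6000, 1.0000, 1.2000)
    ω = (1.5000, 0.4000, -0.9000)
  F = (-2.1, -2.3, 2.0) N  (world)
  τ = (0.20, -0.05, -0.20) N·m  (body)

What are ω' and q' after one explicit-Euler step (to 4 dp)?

ω' = (1.6341, 0.4021, -1.2067)
q' = (0.0141, -0.0367, 0.7476, 0.6630)

ω×(Iω) gyroscopic = (0.0324, -0.0540, 0.0300)
angular accel α = (1.6760, 0.0267, -3.8333)
ω' = ω + α·dt = (1.6341, 0.4021, -1.2067)
Hamilton product q⊗(0,ω) = (0.3535535, -0.9192391, 1.0606605, -1.0606605)
q' = normalize(q + ½dt·q⊗(0,ω)) = (0.0141, -0.0367, 0.7476, 0.6630)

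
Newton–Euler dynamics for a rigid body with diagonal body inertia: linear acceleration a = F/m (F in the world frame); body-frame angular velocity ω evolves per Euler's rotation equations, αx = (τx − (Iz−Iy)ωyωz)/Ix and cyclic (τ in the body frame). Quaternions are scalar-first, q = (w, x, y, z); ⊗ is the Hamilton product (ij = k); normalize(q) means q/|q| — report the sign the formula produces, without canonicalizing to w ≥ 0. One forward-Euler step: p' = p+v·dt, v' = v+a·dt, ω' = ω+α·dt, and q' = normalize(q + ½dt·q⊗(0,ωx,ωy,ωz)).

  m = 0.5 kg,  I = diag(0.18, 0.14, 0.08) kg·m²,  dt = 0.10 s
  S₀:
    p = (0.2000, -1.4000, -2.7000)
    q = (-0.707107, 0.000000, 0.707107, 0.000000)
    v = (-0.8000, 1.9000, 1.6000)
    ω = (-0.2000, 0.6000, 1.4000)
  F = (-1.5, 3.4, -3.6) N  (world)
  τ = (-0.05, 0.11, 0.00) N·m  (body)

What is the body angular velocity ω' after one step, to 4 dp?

(τ − ω×Iω)/I = (0.0022, 0.9857, -0.0600)
new body rate ω' = (-0.1998, 0.6986, 1.3940)

ω' = (-0.1998, 0.6986, 1.3940)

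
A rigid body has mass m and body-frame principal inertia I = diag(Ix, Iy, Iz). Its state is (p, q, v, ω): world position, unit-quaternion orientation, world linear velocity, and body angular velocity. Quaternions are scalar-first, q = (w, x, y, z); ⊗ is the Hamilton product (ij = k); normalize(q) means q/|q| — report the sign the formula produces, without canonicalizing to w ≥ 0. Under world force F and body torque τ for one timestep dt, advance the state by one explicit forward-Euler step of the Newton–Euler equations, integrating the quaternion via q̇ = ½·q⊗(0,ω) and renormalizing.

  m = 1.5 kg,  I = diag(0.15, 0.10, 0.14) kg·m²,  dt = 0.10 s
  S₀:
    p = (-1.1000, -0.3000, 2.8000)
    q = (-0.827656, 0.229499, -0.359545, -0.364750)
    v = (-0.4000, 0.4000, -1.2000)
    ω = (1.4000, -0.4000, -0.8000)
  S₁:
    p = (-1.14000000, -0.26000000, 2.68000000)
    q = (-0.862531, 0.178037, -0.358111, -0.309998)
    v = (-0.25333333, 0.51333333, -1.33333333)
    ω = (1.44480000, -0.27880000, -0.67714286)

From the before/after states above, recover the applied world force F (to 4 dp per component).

F = (2.2000, 1.7000, -2.0000)

Δv = v₁−v₀ = (0.14666667, 0.11333333, -0.13333333)
applied force F = (2.2000, 1.7000, -2.0000)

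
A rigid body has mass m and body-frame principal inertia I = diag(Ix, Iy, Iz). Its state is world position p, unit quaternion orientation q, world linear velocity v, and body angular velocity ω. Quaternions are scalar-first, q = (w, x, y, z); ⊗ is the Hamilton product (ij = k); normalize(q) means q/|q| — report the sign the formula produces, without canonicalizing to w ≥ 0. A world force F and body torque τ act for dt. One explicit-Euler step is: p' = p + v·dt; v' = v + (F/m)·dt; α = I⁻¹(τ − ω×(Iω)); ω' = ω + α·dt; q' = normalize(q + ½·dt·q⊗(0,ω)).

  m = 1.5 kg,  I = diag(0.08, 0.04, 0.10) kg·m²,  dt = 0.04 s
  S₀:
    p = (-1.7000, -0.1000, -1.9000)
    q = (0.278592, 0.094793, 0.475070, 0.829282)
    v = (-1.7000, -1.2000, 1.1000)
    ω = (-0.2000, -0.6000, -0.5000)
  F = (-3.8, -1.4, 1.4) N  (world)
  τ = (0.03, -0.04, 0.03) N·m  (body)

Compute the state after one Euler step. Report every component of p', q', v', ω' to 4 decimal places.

p' = (-1.7680, -0.1480, -1.8560)
q' = (0.2929, 0.0989, 0.4693, 0.8272)
v' = (-1.8013, -1.2373, 1.1373)
ω' = (-0.1940, -0.6380, -0.4861)

ω×(Iω) gyroscopic = (0.0180, -0.0020, -0.0048)
angular accel α = (0.1500, -0.9500, 0.3480)
new body rate ω' = (-0.1940, -0.6380, -0.4861)
q⊗(0,ω) = (0.7186416, 0.2043158, -0.2856151, -0.1011578)
q' = normalize(q + ½dt·q⊗(0,ω)) = (0.2929, 0.0989, 0.4693, 0.8272)
p' = p + v·dt = (-1.7680, -0.1480, -1.8560)
v' = v + a·dt = (-1.8013, -1.2373, 1.1373)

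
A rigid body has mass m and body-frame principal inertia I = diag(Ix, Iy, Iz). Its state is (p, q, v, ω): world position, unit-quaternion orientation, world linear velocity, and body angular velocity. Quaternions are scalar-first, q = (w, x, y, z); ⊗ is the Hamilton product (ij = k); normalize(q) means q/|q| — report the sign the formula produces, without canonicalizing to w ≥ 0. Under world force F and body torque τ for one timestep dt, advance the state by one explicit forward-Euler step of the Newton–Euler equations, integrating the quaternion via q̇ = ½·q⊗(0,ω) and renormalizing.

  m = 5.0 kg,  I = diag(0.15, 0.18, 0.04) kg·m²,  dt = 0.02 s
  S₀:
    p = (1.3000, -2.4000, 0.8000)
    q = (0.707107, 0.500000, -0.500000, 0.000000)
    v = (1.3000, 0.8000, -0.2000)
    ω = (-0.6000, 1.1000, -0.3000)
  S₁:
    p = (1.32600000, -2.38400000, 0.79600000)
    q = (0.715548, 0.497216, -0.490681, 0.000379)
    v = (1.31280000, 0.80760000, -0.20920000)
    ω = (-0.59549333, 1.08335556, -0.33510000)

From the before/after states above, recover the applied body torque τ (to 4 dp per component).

Δω = ω₁−ω₀ = (0.00450667, -0.01664444, -0.03510000)
gyro term ω₀×Iω₀ = (0.0462, 0.0198, -0.0198)
τ = I·(Δω/dt) + ω₀×(Iω₀) = (0.0800, -0.1300, -0.0900)

τ = (0.0800, -0.1300, -0.0900)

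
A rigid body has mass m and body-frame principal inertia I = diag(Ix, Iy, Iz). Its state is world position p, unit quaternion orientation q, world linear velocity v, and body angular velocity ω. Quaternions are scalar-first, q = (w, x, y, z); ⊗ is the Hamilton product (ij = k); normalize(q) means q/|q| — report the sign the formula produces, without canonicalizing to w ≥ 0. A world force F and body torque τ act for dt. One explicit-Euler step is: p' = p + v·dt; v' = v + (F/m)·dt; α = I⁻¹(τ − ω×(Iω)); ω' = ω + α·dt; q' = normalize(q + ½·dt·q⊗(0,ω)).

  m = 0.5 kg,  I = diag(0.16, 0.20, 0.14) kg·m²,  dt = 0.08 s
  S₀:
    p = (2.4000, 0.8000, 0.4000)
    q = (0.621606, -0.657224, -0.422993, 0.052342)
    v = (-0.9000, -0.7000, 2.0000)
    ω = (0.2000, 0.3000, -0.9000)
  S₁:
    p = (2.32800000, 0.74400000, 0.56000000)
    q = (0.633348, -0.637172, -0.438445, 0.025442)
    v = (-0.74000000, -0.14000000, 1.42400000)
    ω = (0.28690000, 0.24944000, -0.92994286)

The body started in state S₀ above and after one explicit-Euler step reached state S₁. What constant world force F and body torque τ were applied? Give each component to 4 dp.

rate change Δω = (0.08690000, -0.05056000, -0.02994286)
gyro term ω₀×Iω₀ = (0.0162, -0.0036, 0.0024)
τ = I·(Δω/dt) + ω₀×(Iω₀) = (0.1900, -0.1300, -0.0500)
Δv = v₁−v₀ = (0.16000000, 0.56000000, -0.57600000)
m·(v₁−v₀)/dt = (1.0000, 3.5000, -3.6000)

F = (1.0000, 3.5000, -3.6000)
τ = (0.1900, -0.1300, -0.0500)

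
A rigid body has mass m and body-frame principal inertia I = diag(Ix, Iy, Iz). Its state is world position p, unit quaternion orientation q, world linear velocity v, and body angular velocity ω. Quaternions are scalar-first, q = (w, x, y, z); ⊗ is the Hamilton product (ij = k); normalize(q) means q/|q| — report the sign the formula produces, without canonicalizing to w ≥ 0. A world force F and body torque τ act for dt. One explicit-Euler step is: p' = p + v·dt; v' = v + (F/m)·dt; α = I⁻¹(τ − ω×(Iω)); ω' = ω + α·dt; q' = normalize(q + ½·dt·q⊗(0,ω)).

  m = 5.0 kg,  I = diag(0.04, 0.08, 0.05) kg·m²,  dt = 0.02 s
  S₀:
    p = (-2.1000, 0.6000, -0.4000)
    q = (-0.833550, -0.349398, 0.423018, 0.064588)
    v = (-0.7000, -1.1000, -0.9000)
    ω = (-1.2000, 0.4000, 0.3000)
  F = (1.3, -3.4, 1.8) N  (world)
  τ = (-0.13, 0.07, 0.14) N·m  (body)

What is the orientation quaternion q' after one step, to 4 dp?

q' = (-0.8396, -0.3384, 0.4199, 0.0658)

2q̇ = q⊗(0,ω) = (-0.6078612, 1.1013302, -0.3061062, 0.1177974)
q + ½dt·q⊗(0,ω), renormalized = (-0.8396, -0.3384, 0.4199, 0.0658)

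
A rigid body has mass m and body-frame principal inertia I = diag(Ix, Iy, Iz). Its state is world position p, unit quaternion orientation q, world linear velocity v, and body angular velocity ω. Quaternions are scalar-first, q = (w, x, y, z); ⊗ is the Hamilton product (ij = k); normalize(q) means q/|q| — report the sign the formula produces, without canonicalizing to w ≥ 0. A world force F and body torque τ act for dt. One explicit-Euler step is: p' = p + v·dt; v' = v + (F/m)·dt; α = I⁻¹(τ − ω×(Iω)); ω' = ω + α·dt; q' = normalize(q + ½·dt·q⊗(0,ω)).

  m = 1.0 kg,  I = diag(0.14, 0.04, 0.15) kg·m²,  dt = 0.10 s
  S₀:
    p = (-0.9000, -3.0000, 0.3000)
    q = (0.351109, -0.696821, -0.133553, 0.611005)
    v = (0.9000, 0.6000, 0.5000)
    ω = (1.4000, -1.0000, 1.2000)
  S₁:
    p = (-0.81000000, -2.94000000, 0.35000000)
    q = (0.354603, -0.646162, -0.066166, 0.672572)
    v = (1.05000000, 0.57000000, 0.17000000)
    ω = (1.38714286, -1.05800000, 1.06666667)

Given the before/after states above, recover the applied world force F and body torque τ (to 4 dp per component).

Δv = v₁−v₀ = (0.15000000, -0.03000000, -0.33000000)
m·(v₁−v₀)/dt = (1.5000, -0.3000, -3.3000)
rate change Δω = (-0.01285714, -0.05800000, -0.13333333)
precession coupling = (-0.1320, -0.0168, 0.1400)
applied torque τ = (-0.1500, -0.0400, -0.0600)

F = (1.5000, -0.3000, -3.3000)
τ = (-0.1500, -0.0400, -0.0600)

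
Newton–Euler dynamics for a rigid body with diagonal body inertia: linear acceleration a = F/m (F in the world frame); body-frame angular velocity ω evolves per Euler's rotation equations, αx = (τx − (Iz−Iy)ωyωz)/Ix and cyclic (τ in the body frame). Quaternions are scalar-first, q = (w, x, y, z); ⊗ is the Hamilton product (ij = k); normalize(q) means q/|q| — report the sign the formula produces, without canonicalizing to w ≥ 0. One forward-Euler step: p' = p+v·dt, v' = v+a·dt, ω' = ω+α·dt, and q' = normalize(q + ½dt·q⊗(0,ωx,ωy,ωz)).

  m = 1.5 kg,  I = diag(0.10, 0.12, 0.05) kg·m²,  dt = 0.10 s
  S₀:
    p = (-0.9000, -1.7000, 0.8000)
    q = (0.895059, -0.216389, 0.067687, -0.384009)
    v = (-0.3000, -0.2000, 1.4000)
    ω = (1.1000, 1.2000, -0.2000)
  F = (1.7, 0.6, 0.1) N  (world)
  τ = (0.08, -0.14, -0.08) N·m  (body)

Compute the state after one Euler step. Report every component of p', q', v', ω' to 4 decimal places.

p' = (-0.9300, -1.7200, 0.9400)
q' = (0.8961, -0.1443, 0.0978, -0.4083)
v' = (-0.1867, -0.1600, 1.4067)
ω' = (1.1632, 1.0925, -0.4128)

angular accel α = (0.6320, -1.0750, -2.1280)
ω' = ω + α·dt = (1.1632, 1.0925, -0.4128)
Hamilton product q⊗(0,ω) = (0.0800017, 1.4318383, 0.6083831, -0.5131343)
updated quaternion q' = (0.8961, -0.1443, 0.0978, -0.4083)
a = F/m = (1.1333, 0.4000, 0.0667)
p' = p + v·dt = (-0.9300, -1.7200, 0.9400)
new velocity v' = (-0.1867, -0.1600, 1.4067)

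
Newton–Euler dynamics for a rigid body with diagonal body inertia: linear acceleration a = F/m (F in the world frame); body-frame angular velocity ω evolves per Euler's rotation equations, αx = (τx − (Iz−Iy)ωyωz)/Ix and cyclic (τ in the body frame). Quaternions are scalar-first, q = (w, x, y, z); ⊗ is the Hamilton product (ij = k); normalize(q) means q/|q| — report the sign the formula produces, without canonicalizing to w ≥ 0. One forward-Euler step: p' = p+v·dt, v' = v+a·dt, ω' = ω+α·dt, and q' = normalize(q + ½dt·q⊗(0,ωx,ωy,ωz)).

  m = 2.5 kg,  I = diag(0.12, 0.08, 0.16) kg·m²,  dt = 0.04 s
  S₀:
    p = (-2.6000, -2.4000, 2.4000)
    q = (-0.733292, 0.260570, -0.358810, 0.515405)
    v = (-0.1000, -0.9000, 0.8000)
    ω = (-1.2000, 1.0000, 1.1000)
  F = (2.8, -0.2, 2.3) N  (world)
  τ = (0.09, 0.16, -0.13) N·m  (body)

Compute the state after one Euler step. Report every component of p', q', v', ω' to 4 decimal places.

ω×(Iω) gyroscopic = (0.0880, 0.0528, 0.0480)
(τ − ω×Iω)/I = (0.0167, 1.3400, -1.1125)
ω' = ω + α·dt = (-1.1993, 1.0536, 1.0555)
q⊗(0,ω) = (0.1045485, -0.0301456, -1.6384050, -0.9766232)
updated quaternion q' = (-0.7307, 0.2598, -0.3913, 0.4955)
new position p' = (-2.6040, -2.4360, 2.4320)
new velocity v' = (-0.0552, -0.9032, 0.8368)

p' = (-2.6040, -2.4360, 2.4320)
q' = (-0.7307, 0.2598, -0.3913, 0.4955)
v' = (-0.0552, -0.9032, 0.8368)
ω' = (-1.1993, 1.0536, 1.0555)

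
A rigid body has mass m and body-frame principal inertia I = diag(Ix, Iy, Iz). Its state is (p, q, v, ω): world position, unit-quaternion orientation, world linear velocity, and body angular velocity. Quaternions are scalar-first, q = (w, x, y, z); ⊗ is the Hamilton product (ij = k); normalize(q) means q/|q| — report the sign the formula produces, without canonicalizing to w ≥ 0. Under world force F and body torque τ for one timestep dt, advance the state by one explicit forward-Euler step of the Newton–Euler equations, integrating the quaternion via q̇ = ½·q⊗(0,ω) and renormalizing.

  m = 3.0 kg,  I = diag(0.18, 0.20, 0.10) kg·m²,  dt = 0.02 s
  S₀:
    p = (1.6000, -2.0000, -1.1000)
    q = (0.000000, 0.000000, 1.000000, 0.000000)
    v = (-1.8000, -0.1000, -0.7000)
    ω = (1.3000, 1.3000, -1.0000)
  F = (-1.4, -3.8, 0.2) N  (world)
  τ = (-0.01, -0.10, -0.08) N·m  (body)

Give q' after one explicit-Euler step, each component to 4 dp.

q' = (-0.0130, -0.0100, 0.9998, -0.0130)

Hamilton product q⊗(0,ω) = (-1.3000000, -1.0000000, 0.0000000, -1.3000000)
q + ½dt·q⊗(0,ω), renormalized = (-0.0130, -0.0100, 0.9998, -0.0130)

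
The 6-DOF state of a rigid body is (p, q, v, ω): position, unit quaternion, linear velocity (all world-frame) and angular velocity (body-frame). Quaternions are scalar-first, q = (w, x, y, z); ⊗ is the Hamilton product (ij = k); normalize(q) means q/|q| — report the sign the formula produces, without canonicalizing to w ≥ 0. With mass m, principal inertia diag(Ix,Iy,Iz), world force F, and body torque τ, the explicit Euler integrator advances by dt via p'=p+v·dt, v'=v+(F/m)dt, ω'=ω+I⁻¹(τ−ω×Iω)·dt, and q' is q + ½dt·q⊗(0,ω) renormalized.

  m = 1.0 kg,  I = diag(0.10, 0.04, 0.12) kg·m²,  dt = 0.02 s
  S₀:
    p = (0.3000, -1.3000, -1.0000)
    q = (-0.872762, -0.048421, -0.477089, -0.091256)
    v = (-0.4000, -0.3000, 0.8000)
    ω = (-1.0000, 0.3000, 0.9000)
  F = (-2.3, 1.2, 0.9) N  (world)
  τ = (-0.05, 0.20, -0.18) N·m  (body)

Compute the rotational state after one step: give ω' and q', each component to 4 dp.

ω' = (-1.0143, 0.3910, 0.8670)
q' = (-0.8709, -0.0437, -0.4783, -0.1040)

α = I⁻¹(τ − ω×Iω) = (-0.7160, 4.5500, -1.6500)
ω + α·dt = (-1.0143, 0.3910, 0.8670)
q⊗(0,ω) = (0.1768361, 0.4707587, -0.1269937, -1.2771011)
q + ½dt·q⊗(0,ω), renormalized = (-0.8709, -0.0437, -0.4783, -0.1040)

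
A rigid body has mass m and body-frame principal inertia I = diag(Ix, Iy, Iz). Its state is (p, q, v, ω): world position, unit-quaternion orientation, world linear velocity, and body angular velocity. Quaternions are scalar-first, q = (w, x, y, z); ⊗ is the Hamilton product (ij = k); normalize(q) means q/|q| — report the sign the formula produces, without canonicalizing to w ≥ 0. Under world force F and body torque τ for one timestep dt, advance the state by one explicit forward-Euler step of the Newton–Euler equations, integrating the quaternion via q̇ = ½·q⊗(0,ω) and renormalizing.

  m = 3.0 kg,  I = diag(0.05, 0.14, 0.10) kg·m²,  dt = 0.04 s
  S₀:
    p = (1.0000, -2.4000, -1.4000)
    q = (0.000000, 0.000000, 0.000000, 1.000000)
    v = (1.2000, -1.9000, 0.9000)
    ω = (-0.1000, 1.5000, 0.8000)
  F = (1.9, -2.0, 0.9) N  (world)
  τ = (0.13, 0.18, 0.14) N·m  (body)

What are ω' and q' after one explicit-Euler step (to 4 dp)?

precession coupling ω×(Iω) = (-0.0480, 0.0040, -0.0135)
angular accel α = (3.5600, 1.2571, 1.5350)
ω + α·dt = (0.0424, 1.5503, 0.8614)
2q̇ = q⊗(0,ω) = (-0.8000000, -1.5000000, -0.1000000, 0.0000000)
q + ½dt·q⊗(0,ω), renormalized = (-0.0160, -0.0300, -0.0020, 0.9994)

ω' = (0.0424, 1.5503, 0.8614)
q' = (-0.0160, -0.0300, -0.0020, 0.9994)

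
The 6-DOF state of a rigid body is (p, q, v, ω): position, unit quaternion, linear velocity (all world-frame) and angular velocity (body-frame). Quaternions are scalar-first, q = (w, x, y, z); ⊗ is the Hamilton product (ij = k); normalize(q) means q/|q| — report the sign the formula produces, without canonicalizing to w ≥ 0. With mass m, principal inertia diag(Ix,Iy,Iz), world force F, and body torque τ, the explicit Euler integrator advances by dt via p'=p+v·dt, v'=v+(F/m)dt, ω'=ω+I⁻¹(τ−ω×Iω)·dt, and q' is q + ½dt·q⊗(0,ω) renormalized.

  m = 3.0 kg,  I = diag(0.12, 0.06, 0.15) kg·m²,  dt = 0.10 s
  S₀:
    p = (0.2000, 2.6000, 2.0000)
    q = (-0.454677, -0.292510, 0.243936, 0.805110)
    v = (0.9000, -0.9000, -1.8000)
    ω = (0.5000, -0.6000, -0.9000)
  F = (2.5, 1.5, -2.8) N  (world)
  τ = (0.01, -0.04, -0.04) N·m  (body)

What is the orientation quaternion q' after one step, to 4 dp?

q⊗(0,ω) = (1.0172156, 0.0361851, 0.4121022, 0.4627473)
q' = normalize(q + ½dt·q⊗(0,ω)) = (-0.4031, -0.2902, 0.2641, 0.8268)

q' = (-0.4031, -0.2902, 0.2641, 0.8268)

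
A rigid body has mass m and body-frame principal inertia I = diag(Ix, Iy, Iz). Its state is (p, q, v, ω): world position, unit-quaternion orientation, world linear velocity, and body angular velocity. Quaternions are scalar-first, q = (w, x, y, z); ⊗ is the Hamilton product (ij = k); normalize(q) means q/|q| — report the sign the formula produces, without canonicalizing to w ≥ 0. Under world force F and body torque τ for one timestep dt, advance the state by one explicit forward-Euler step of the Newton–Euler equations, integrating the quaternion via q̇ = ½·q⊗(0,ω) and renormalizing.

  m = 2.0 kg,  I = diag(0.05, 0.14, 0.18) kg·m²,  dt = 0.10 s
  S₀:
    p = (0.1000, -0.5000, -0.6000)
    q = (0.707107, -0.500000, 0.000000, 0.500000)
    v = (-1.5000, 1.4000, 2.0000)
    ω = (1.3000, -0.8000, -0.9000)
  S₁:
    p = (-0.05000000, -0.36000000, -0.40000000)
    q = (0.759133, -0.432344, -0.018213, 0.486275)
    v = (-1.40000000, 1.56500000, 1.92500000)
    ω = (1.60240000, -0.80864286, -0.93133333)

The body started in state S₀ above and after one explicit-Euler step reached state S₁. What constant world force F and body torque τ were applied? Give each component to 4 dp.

F = (2.0000, 3.3000, -1.5000)
τ = (0.1800, 0.1400, -0.1500)

v₁ − v₀ = (0.10000000, 0.16500000, -0.07500000)
m·(v₁−v₀)/dt = (2.0000, 3.3000, -1.5000)
Δω = ω₁−ω₀ = (0.30240000, -0.00864286, -0.03133333)
ω₀×(Iω₀) = (0.0288, 0.1521, -0.0936)
applied torque τ = (0.1800, 0.1400, -0.1500)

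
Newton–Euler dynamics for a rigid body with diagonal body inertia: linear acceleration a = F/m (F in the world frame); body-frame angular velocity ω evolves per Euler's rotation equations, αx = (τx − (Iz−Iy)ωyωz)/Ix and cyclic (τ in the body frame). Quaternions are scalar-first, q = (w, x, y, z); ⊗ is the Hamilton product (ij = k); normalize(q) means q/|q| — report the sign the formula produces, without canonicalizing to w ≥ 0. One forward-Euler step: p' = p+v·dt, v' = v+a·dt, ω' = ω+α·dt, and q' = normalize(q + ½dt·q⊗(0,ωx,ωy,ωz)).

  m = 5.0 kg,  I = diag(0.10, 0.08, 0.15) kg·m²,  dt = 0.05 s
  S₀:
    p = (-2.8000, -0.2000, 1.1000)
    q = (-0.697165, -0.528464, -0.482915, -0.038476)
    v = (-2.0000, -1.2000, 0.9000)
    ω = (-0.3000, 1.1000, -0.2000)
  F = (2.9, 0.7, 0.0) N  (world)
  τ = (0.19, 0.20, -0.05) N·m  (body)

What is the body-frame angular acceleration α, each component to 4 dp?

α = (2.0540, 2.5375, -0.3773)

gyro term ω×Iω = (-0.0154, -0.0030, 0.0066)
α = I⁻¹(τ − ω×Iω) = (2.0540, 2.5375, -0.3773)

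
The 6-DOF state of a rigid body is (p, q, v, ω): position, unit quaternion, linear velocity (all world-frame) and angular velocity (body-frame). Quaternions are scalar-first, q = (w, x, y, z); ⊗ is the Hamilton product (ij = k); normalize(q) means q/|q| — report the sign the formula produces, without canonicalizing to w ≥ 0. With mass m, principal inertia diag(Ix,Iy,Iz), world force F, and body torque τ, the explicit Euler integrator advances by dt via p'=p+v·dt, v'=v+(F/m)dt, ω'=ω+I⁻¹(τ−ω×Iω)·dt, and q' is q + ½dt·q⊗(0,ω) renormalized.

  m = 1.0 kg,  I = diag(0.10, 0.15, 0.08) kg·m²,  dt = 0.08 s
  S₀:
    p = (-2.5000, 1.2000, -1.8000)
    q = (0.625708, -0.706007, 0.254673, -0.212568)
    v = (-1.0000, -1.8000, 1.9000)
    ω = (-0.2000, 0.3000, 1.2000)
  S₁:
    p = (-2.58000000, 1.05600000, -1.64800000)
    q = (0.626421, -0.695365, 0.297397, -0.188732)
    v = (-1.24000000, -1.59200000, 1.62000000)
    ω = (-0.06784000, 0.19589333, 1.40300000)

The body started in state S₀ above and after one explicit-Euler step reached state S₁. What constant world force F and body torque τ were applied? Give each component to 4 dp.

v₁ − v₀ = (-0.24000000, 0.20800000, -0.28000000)
F = m·Δv/dt = (-3.0000, 2.6000, -3.5000)
rate change Δω = (0.13216000, -0.10410667, 0.20300000)
gyro term ω₀×Iω₀ = (-0.0252, -0.0048, -0.0030)
I·α + gyro = (0.1400, -0.2000, 0.2000)

F = (-3.0000, 2.6000, -3.5000)
τ = (0.1400, -0.2000, 0.2000)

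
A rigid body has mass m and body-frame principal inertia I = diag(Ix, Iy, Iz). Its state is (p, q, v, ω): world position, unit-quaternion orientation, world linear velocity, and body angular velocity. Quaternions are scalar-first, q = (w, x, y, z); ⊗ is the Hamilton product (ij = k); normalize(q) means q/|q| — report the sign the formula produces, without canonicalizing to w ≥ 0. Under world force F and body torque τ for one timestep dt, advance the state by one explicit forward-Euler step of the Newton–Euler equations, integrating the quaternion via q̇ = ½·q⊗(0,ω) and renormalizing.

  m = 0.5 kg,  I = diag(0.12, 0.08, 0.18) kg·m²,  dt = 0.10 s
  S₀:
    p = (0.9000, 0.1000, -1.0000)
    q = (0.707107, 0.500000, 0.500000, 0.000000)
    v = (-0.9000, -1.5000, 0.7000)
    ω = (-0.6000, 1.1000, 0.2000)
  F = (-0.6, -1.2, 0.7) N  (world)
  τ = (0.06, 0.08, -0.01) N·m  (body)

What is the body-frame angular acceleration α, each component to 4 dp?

gyro term ω×Iω = (0.0220, 0.0072, 0.0264)
angular accel α = (0.3167, 0.9100, -0.2022)

α = (0.3167, 0.9100, -0.2022)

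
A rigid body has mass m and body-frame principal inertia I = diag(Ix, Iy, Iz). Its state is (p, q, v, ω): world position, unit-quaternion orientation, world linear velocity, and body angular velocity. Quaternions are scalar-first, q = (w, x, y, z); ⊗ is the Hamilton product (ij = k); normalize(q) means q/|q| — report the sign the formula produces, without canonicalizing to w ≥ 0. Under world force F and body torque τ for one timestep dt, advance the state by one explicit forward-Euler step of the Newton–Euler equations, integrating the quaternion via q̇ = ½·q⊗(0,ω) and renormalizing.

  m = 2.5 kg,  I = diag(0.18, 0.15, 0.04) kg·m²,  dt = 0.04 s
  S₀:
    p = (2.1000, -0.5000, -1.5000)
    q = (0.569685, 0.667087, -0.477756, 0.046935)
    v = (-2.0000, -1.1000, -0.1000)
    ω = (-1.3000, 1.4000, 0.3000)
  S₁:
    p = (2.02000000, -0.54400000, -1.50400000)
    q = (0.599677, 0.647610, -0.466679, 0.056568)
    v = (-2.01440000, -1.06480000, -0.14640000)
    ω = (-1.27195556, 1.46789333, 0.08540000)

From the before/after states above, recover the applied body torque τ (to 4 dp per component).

τ = (0.0800, 0.2000, -0.1600)

ω₁ − ω₀ = (0.02804444, 0.06789333, -0.21460000)
τ = I·(Δω/dt) + ω₀×(Iω₀) = (0.0800, 0.2000, -0.1600)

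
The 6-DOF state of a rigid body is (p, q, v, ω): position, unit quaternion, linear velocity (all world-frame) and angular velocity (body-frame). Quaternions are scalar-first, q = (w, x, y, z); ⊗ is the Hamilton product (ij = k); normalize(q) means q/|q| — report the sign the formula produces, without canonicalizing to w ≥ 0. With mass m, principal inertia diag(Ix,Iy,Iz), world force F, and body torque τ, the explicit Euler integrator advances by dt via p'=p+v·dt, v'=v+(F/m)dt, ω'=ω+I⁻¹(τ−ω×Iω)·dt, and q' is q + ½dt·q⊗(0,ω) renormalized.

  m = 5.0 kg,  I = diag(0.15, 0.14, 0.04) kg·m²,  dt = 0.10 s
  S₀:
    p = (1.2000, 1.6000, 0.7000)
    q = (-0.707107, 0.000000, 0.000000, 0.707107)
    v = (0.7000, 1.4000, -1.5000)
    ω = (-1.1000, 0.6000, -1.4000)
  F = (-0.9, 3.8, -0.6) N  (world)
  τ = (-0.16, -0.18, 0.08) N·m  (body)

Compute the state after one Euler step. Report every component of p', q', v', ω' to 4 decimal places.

p + v·dt = (1.2700, 1.7400, 0.5500)
v + (F/m)dt = (0.6820, 1.4760, -1.5120)
angular accel α = (-1.6267, -2.4957, 1.8350)
ω + α·dt = (-1.2627, 0.3504, -1.2165)
Hamilton product q⊗(0,ω) = (0.9899498, 0.3535535, -1.2020819, 0.9899498)
q + ½dt·q⊗(0,ω), renormalized = (-0.6547, 0.0176, -0.0598, 0.7533)

p' = (1.2700, 1.7400, 0.5500)
q' = (-0.6547, 0.0176, -0.0598, 0.7533)
v' = (0.6820, 1.4760, -1.5120)
ω' = (-1.2627, 0.3504, -1.2165)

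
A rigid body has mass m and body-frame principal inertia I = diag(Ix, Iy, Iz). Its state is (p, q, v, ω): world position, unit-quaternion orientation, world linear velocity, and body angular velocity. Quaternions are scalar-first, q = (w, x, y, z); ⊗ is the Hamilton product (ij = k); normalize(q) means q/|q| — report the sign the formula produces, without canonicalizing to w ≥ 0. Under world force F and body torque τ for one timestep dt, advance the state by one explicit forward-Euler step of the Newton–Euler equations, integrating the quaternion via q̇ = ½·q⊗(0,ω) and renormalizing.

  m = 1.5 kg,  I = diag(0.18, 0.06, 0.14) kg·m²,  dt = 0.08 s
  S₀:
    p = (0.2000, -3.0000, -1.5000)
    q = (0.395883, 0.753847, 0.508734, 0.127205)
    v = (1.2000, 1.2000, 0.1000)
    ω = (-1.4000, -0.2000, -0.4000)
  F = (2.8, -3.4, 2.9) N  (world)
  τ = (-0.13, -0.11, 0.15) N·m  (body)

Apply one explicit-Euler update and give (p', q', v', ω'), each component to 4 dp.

precession coupling ω×(Iω) = (0.0064, 0.0224, -0.0336)
angular accel α = (-0.7578, -2.2067, 1.3114)
ω + α·dt = (-1.4606, -0.3765, -0.2951)
2q̇ = q⊗(0,ω) = (1.2080146, -0.7322888, 0.0442752, 0.4031050)
updated quaternion q' = (0.4434, 0.7233, 0.5096, 0.1431)
new position p' = (0.2960, -2.9040, -1.4920)
new velocity v' = (1.3493, 1.0187, 0.2547)

p' = (0.2960, -2.9040, -1.4920)
q' = (0.4434, 0.7233, 0.5096, 0.1431)
v' = (1.3493, 1.0187, 0.2547)
ω' = (-1.4606, -0.3765, -0.2951)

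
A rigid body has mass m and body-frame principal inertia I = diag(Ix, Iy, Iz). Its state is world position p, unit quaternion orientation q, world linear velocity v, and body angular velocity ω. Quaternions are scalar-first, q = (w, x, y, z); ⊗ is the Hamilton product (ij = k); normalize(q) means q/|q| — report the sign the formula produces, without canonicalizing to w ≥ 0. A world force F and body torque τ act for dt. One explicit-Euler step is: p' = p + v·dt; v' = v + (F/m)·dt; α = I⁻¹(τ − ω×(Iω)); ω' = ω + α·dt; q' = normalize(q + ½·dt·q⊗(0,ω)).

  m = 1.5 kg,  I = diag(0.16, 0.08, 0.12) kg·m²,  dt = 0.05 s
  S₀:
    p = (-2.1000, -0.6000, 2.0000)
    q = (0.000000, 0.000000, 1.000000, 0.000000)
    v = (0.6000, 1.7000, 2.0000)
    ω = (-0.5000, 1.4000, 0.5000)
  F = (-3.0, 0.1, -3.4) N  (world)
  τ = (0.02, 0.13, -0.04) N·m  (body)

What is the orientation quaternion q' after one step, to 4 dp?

q⊗(0,ω) = (-1.4000000, 0.5000000, 0.0000000, 0.5000000)
updated quaternion q' = (-0.0350, 0.0125, 0.9992, 0.0125)

q' = (-0.0350, 0.0125, 0.9992, 0.0125)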